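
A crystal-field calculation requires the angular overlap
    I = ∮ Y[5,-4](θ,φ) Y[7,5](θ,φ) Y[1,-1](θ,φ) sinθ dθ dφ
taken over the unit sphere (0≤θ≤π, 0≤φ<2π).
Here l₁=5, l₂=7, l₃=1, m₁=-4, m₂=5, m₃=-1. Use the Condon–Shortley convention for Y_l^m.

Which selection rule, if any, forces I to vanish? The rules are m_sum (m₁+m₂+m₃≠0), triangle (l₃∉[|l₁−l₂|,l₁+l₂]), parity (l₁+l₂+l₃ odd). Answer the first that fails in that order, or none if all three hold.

triangle

azimuthal sum: -4 + 5 − 1 = 0  ✓
2 ≤ 1 ≤ 12 (triangle on l)  ✗
L = 5 + 7 + 1 = 13 (odd)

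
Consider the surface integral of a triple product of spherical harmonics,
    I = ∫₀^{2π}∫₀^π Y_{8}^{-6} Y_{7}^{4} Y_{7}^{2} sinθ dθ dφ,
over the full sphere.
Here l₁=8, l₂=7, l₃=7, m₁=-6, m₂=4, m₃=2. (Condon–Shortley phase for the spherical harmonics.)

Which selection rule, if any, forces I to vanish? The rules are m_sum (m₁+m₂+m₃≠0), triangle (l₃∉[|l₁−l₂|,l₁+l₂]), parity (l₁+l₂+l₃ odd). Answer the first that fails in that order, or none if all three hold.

none

azimuthal sum: -6 + 4 + 2 = 0  ✓
1 ≤ 7 ≤ 15 (triangle on l)  ✓
L = 8 + 7 + 7 = 22 (even)  ✓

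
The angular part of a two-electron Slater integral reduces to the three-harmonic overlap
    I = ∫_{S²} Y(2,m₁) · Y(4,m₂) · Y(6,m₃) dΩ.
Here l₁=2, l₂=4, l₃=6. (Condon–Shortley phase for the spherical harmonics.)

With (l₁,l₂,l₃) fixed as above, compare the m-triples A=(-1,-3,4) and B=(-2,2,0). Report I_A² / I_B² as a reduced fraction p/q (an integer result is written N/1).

Shared (l₁,l₂,l₃)=(2,4,6): N and (l;000)² cancel in I_A²/I_B².
A: Δ = 0!·4!·8!/13! = 1/6435; Racah Σ t=0..0: t=0:+1/30240 = 1/30240; ⇒ 3j(2 4 6; -1 -3 4)² = 16/429, sgn +1
B: Δ = 0!·4!·8!/13! = 1/6435; Racah Σ t=0..0: t=0:+1/34560 = 1/34560; ⇒ 3j(2 4 6; -2 2 0)² = 1/429, sgn +1
I_A²/I_B² = (16/429)/(1/429) = 16/1

16/1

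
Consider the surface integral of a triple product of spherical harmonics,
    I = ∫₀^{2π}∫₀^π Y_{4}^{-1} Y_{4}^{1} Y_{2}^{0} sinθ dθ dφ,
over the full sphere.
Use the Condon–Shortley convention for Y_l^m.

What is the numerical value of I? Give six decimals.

Checks pass: Σm=0; 10 even; l₃=2∈[0,8].
(2·4+1)(2·4+1)(2·2+1) = 405
Δ: 6! 2! 2! / 11! → 1/13860
sum: t=2:+1/192 t=3:−1/36 t=4:+1/192 = -5/288
3j²(4 4 2; 0 0 0) = Δ·Π!·Σ² = 20/693  (sign -1)
sum: t=3:−1/144 t=4:+1/48 t=5:−1/480 = 17/1440
3j²(4 4 2; -1 1 0) = Δ·Π!·Σ² = 289/13860  (sign +1)
combine: 4πI² = 405·20/693·289/13860 = 1445/5929
take √, sign -1: I = -0.13926381

-0.139264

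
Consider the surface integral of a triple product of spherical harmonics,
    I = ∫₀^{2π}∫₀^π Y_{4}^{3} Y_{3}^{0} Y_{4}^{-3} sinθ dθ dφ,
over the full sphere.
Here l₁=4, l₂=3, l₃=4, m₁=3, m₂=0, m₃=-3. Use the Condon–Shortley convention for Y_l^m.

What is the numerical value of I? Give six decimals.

0.000000

L=11 odd ⇒ parity kills the (l;000) factor ⇒ I = 0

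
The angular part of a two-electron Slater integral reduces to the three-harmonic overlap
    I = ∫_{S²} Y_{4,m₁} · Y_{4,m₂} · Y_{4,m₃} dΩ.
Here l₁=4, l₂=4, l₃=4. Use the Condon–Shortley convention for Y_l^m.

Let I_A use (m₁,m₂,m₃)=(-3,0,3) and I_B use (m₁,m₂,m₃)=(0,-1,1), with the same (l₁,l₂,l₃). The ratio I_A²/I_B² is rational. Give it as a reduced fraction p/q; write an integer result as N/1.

49/9

Same 4,4,4: normalisation and zero-m 3j drop out of the ratio.
A: Δ: 4! 4! 4! / 13! → 1/450450; sum: t=3:−1/864 t=4:+1/3456 = -1/1152; 3j²(4 4 4; -3 0 3) = Δ·Π!·Σ² = 7/286  (sign +1)
B: Δ: 4! 4! 4! / 13! → 1/450450; sum: t=0:+1/3456 t=1:−1/144 t=2:+1/96 t=3:−1/864 = 1/384; 3j²(4 4 4; 0 -1 1) = Δ·Π!·Σ² = 9/2002  (sign -1)
I_A²/I_B² = (7/286)/(9/2002) = 49/9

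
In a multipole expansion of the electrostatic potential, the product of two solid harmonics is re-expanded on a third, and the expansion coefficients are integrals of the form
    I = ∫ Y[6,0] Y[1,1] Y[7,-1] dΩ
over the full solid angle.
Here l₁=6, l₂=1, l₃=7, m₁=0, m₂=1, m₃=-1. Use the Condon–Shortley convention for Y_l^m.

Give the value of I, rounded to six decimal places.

Checks pass: Σm=0; 14 even; l₃=7∈[5,7].
(2·6+1)(2·1+1)(2·7+1) = 585
Δ: 0! 12! 2! / 15! → 1/1365
sum: t=0:+1/518400 = 1/518400
3j²(6 1 7; 0 0 0) = Δ·Π!·Σ² = 7/195  (sign -1)
sum: t=0:+1/1036800 = 1/1036800
3j²(6 1 7; 0 1 -1) = Δ·Π!·Σ² = 4/195  (sign +1)
combine: 4πI² = 585·7/195·4/195 = 28/65
take √, sign -1: I = -0.18514731

-0.185147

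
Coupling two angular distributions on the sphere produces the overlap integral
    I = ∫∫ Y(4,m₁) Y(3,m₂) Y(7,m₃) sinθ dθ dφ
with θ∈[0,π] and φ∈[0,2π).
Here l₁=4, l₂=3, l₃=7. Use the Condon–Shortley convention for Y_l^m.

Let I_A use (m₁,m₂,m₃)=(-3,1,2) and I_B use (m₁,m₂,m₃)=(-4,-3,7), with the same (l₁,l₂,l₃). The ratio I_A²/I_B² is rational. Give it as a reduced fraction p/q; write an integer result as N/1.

60/1001

l's match ⇒ only the (l;m) 3-j factors differ between A and B.
A: triangle coeff Δ(4,3,7) = 1/45045; Σ_t [0,0]: t=0:+1/241920 = 1/241920; (3j)²=4/1001 [(4 3 7; -3 1 2)], sign=-1
B: triangle coeff Δ(4,3,7) = 1/45045; Σ_t [0,0]: t=0:+1/29030400 = 1/29030400; (3j)²=1/15 [(4 3 7; -4 -3 7)], sign=+1
I_A²/I_B² = (4/1001)/(1/15) = 60/1001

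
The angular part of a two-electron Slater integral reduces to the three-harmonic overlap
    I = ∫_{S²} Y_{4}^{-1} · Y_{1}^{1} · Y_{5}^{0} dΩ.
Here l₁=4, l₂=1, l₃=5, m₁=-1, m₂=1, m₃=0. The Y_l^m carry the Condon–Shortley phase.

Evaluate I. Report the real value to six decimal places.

0.155288

Rules hold: Σm=0, L=10 even, 3≤5≤5.
N = 9·3·11 = 297
Δ = 0!·8!·2!/11! = 1/495
Racah Σ t=0..0: t=0:+1/576 = 1/576
⇒ 3j(4 1 5; 0 0 0)² = 5/99, sgn -1
Racah Σ t=0..0: t=0:+1/1440 = 1/1440
⇒ 3j(4 1 5; -1 1 0)² = 2/99, sgn -1
4πI² = N·(3j₀)²·(3jₘ)² = 10/33
I = +1·√(0.30303/4π) = 0.15528807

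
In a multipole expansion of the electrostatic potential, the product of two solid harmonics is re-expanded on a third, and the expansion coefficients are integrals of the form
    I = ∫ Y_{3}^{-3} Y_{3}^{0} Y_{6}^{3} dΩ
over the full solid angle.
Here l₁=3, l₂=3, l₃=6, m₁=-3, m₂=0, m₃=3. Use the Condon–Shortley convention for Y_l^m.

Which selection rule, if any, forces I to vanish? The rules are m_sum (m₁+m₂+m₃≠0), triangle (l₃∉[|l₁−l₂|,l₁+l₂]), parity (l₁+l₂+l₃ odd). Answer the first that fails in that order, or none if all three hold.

none

azimuthal sum: -3 + 0 + 3 = 0  ✓
0 ≤ 6 ≤ 6 (triangle on l)  ✓
L = 3 + 3 + 6 = 12 (even)  ✓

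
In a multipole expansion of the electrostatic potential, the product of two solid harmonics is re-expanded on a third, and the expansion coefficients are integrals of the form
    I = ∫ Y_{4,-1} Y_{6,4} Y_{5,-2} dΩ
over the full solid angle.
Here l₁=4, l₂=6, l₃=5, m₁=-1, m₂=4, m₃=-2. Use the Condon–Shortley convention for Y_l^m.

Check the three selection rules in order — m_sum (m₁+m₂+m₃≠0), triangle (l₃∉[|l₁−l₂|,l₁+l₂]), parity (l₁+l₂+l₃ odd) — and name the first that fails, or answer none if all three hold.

m_sum

Σmᵢ = 1  ✗
l₃∈[|l₁−l₂|,l₁+l₂]=[2,10], have l₃=5
Σlᵢ = 15 ⇒ odd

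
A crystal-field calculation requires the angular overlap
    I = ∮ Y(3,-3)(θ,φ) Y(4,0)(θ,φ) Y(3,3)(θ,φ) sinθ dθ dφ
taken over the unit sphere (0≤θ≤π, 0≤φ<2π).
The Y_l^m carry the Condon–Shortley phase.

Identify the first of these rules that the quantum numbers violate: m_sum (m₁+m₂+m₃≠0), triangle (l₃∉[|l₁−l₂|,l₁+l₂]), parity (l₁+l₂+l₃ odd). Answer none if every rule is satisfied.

azimuthal sum: -3 + 0 + 3 = 0  ✓
1 ≤ 3 ≤ 7 (triangle on l)  ✓
L = 3 + 4 + 3 = 10 (even)  ✓

none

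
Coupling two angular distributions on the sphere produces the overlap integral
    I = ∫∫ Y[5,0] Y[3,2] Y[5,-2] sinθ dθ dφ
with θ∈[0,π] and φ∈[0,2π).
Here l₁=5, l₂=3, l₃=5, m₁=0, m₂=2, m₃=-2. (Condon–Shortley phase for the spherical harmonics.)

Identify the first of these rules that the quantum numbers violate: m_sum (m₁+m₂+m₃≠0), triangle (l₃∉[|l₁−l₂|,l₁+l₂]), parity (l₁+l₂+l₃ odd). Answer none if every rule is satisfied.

parity

Σmᵢ = 0  ✓
l₃∈[|l₁−l₂|,l₁+l₂]=[2,8], have l₃=5  ✓
Σlᵢ = 13 ⇒ odd  ✗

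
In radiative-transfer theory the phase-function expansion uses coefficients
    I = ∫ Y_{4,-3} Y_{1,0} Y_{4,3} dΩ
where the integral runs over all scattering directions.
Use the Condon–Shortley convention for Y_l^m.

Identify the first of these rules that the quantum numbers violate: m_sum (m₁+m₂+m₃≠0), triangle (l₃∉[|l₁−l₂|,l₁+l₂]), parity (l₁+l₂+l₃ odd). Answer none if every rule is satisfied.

Σmᵢ = 0  ✓
l₃∈[|l₁−l₂|,l₁+l₂]=[3,5], have l₃=4  ✓
Σlᵢ = 9 ⇒ odd  ✗

parity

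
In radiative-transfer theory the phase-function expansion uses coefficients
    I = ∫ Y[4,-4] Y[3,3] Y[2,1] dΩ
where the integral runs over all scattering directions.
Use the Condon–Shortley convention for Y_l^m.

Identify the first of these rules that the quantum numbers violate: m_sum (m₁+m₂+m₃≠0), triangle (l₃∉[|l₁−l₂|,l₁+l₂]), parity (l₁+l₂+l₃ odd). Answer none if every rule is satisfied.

parity

m₁+m₂+m₃ = -4 + 3 + 1 = 0  ✓
triangle: |4−3|=1 ≤ l₃=2 ≤ 4+3=7  ✓
parity: l₁+l₂+l₃ = 9 is odd  ✗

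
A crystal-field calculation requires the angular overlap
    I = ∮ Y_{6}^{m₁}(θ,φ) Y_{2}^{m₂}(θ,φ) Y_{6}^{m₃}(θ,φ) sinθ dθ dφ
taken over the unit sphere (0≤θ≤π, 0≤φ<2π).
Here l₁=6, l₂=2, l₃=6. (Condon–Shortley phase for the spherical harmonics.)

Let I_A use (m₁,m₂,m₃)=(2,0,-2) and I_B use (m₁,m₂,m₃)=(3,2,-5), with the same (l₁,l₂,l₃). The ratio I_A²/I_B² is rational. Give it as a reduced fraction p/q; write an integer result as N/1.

10/11

Same 6,2,6: normalisation and zero-m 3j drop out of the ratio.
A: Δ: 2! 10! 2! / 15! → 1/90090; sum: t=0:+1/69120 t=1:−1/30240 t=2:+1/322560 = -1/64512; 3j²(6 2 6; 2 0 -2) = Δ·Π!·Σ² = 10/1001  (sign -1)
B: Δ: 2! 10! 2! / 15! → 1/90090; sum: t=2:+1/1451520 = 1/1451520; 3j²(6 2 6; 3 2 -5) = Δ·Π!·Σ² = 1/91  (sign -1)
I_A²/I_B² = (10/1001)/(1/91) = 10/11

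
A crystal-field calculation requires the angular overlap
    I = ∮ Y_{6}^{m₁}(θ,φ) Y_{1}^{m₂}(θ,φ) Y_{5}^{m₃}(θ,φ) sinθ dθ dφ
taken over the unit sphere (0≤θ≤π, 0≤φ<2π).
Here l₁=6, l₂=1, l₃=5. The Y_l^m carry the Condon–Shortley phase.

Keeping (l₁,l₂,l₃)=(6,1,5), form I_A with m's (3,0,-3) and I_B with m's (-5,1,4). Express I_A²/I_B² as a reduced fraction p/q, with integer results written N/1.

27/55

l's match ⇒ only the (l;m) 3-j factors differ between A and B.
A: triangle coeff Δ(6,1,5) = 1/858; Σ_t [1,1]: t=1:−1/80640 = -1/80640; (3j)²=9/286 [(6 1 5; 3 0 -3)], sign=-1
B: triangle coeff Δ(6,1,5) = 1/858; Σ_t [2,2]: t=2:+1/725760 = 1/725760; (3j)²=5/78 [(6 1 5; -5 1 4)], sign=-1
I_A²/I_B² = (9/286)/(5/78) = 27/55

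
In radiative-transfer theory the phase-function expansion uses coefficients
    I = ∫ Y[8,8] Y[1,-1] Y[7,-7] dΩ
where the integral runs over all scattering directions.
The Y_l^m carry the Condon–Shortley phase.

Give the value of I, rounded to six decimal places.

0.335179

Rules hold: Σm=0, L=16 even, 7≤7≤9.
N = 17·3·15 = 765
Δ = 2!·14!·0!/17! = 1/2040
Racah Σ t=1..1: t=1:−1/25401600 = -1/25401600
⇒ 3j(8 1 7; 0 0 0)² = 8/255, sgn +1
Racah Σ t=0..0: t=0:+1/174356582400 = 1/174356582400
⇒ 3j(8 1 7; 8 -1 -7)² = 1/17, sgn +1
4πI² = N·(3j₀)²·(3jₘ)² = 24/17
I = +1·√(1.41176/4π) = 0.33517856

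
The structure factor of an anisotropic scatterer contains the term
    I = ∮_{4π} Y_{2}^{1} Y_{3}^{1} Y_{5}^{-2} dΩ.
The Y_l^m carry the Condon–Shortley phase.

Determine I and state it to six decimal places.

0.245532

m-sum 0 ✓  L=10 even ✓  1≤5≤5 ✓
Π(2lᵢ+1) = 5×7×11 = 385
triangle coeff Δ(2,3,5) = 1/2310
Σ_t [0,0]: t=0:+1/144 = 1/144
(3j)²=10/231 [(2 3 5; 0 0 0)], sign=-1
Σ_t [0,0]: t=0:+1/288 = 1/288
(3j)²=1/22 [(2 3 5; 1 1 -2)], sign=-1
⇒ 4πI² = 25/33
I = (+1)√(25/33/(4π)) = 0.24553200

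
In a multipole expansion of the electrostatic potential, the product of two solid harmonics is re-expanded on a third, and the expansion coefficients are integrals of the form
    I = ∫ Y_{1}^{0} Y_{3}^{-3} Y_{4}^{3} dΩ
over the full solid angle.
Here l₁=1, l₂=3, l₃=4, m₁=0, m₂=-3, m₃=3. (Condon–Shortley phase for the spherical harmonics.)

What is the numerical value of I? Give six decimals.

Checks pass: Σm=0; 8 even; l₃=4∈[2,4].
(2·1+1)(2·3+1)(2·4+1) = 189
Δ: 0! 2! 6! / 9! → 1/252
sum: t=0:+1/36 = 1/36
3j²(1 3 4; 0 0 0) = Δ·Π!·Σ² = 4/63  (sign +1)
sum: t=0:+1/720 = 1/720
3j²(1 3 4; 0 -3 3) = Δ·Π!·Σ² = 1/36  (sign -1)
combine: 4πI² = 189·4/63·1/36 = 1/3
take √, sign -1: I = -0.16286750

-0.162868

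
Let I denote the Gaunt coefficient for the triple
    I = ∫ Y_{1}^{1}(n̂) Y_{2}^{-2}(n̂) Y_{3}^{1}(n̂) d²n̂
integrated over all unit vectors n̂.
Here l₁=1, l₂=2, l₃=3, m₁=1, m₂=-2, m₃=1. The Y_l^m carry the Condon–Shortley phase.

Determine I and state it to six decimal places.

-0.082589

Rules hold: Σm=0, L=6 even, 1≤3≤3.
N = 3·5·7 = 105
Δ = 0!·2!·4!/7! = 1/105
Racah Σ t=0..0: t=0:+1/4 = 1/4
⇒ 3j(1 2 3; 0 0 0)² = 3/35, sgn -1
Racah Σ t=0..0: t=0:+1/48 = 1/48
⇒ 3j(1 2 3; 1 -2 1)² = 1/105, sgn +1
4πI² = N·(3j₀)²·(3jₘ)² = 3/35
I = -1·√(0.0857143/4π) = -0.08258890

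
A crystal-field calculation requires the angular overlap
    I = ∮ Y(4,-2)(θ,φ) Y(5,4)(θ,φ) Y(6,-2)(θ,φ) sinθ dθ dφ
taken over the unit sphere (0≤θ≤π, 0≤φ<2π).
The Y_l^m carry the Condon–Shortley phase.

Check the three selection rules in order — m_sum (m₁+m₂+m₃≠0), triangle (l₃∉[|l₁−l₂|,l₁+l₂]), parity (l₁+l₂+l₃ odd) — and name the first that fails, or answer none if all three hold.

parity

m₁+m₂+m₃ = -2 + 4 − 2 = 0  ✓
triangle: |4−5|=1 ≤ l₃=6 ≤ 4+5=9  ✓
parity: l₁+l₂+l₃ = 15 is odd  ✗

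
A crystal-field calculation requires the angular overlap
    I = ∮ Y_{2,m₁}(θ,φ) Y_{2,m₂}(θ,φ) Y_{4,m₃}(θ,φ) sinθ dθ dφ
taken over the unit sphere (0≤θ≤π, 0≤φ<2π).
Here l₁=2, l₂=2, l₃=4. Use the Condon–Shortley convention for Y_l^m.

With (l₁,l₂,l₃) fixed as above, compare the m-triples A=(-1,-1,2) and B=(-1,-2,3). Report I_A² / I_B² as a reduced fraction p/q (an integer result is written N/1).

l's match ⇒ only the (l;m) 3-j factors differ between A and B.
A: triangle coeff Δ(2,2,4) = 1/630; Σ_t [0,0]: t=0:+1/36 = 1/36; (3j)²=4/63 [(2 2 4; -1 -1 2)], sign=+1
B: triangle coeff Δ(2,2,4) = 1/630; Σ_t [0,0]: t=0:+1/144 = 1/144; (3j)²=1/18 [(2 2 4; -1 -2 3)], sign=-1
I_A²/I_B² = (4/63)/(1/18) = 8/7

8/7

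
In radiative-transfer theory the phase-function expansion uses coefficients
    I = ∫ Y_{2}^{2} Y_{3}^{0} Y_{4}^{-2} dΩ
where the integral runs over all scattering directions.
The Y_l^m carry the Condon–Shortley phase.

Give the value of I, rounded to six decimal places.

l₁+l₂+l₃=9 is odd: 3j(l;000)=0 ⇒ I=0

0.000000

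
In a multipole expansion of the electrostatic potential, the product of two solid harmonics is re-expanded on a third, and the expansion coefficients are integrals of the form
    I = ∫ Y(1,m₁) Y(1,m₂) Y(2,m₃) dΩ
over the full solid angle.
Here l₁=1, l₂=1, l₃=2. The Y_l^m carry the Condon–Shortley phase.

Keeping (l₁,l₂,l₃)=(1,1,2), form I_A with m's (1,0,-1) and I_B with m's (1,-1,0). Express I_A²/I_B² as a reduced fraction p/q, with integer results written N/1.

3/1

l's match ⇒ only the (l;m) 3-j factors differ between A and B.
A: triangle coeff Δ(1,1,2) = 1/30; Σ_t [0,0]: t=0:+1/2 = 1/2; (3j)²=1/10 [(1 1 2; 1 0 -1)], sign=-1
B: triangle coeff Δ(1,1,2) = 1/30; Σ_t [0,0]: t=0:+1/4 = 1/4; (3j)²=1/30 [(1 1 2; 1 -1 0)], sign=+1
I_A²/I_B² = (1/10)/(1/30) = 3/1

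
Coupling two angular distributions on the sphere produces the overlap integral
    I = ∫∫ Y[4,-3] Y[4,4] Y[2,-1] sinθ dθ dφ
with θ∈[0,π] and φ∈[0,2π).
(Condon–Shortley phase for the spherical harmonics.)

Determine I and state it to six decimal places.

0.198645

m-sum 0 ✓  L=10 even ✓  0≤2≤8 ✓
Π(2lᵢ+1) = 9×9×5 = 405
triangle coeff Δ(4,4,2) = 1/13860
Σ_t [2,4]: t=2:+1/192 t=3:−1/36 t=4:+1/192 = -5/288
(3j)²=20/693 [(4 4 2; 0 0 0)], sign=-1
Σ_t [6,6]: t=6:+1/1440 = 1/1440
(3j)²=7/165 [(4 4 2; -3 4 -1)], sign=-1
⇒ 4πI² = 60/121
I = (+1)√(60/121/(4π)) = 0.19864517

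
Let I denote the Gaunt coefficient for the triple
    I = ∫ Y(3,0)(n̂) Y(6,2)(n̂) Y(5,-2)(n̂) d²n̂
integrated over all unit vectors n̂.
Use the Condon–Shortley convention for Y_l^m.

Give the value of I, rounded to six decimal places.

m-sum 0 ✓  L=14 even ✓  3≤5≤9 ✓
Π(2lᵢ+1) = 7×13×11 = 1001
triangle coeff Δ(3,6,5) = 1/675675
Σ_t [1,3]: t=1:−1/8640 t=2:+1/2304 t=3:−1/8640 = 7/34560
(3j)²=7/429 [(3 6 5; 0 0 0)], sign=-1
Σ_t [1,3]: t=1:−1/60480 t=2:+1/5760 t=3:−1/8640 = 1/24192
(3j)²=8/3003 [(3 6 5; 0 2 -2)], sign=-1
⇒ 4πI² = 56/1287
I = (+1)√(56/1287/(4π)) = 0.05884368

0.058844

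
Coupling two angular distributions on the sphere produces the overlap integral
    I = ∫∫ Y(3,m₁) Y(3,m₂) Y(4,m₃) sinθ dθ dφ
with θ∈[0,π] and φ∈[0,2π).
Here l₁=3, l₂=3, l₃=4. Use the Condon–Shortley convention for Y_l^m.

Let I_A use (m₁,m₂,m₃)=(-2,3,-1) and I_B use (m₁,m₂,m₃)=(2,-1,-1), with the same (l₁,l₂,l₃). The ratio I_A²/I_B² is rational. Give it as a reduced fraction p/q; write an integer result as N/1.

Shared (l₁,l₂,l₃)=(3,3,4): N and (l;000)² cancel in I_A²/I_B².
A: Δ = 2!·4!·4!/11! = 1/34650; Racah Σ t=2..2: t=2:+1/288 = 1/288; ⇒ 3j(3 3 4; -2 3 -1)² = 5/231, sgn -1
B: Δ = 2!·4!·4!/11! = 1/34650; Racah Σ t=0..1: t=0:+1/48 t=1:−1/144 = 1/72; ⇒ 3j(3 3 4; 2 -1 -1)² = 16/693, sgn -1
I_A²/I_B² = (5/231)/(16/693) = 15/16

15/16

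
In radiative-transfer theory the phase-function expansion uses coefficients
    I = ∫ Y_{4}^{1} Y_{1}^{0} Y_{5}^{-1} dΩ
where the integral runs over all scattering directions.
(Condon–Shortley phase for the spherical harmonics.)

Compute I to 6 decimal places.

Checks pass: Σm=0; 10 even; l₃=5∈[3,5].
(2·4+1)(2·1+1)(2·5+1) = 297
Δ: 0! 8! 2! / 11! → 1/495
sum: t=0:+1/576 = 1/576
3j²(4 1 5; 0 0 0) = Δ·Π!·Σ² = 5/99  (sign -1)
sum: t=0:+1/720 = 1/720
3j²(4 1 5; 1 0 -1) = Δ·Π!·Σ² = 8/165  (sign +1)
combine: 4πI² = 297·5/99·8/165 = 8/11
take √, sign -1: I = -0.24057125

-0.240571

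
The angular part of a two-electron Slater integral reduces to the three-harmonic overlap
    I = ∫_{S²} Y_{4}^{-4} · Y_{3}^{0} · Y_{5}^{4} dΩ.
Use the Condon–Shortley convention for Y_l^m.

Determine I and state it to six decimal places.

-0.207724

Rules hold: Σm=0, L=12 even, 1≤5≤7.
N = 9·7·11 = 693
Δ = 2!·6!·4!/13! = 1/180180
Racah Σ t=0..2: t=0:+1/576 t=1:−1/144 t=2:+1/576 = -1/288
⇒ 3j(4 3 5; 0 0 0)² = 20/1001, sgn +1
Racah Σ t=2..2: t=2:+1/8640 = 1/8640
⇒ 3j(4 3 5; -4 0 4)² = 28/715, sgn -1
4πI² = N·(3j₀)²·(3jₘ)² = 1008/1859
I = -1·√(0.542227/4π) = -0.20772350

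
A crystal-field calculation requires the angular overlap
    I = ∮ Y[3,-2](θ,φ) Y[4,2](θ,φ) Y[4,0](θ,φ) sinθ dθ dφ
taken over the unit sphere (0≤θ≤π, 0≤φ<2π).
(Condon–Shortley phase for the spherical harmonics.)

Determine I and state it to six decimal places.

0.000000

Σlᵢ=11 odd — θ-integrand is odd under cosθ→−cosθ; I=0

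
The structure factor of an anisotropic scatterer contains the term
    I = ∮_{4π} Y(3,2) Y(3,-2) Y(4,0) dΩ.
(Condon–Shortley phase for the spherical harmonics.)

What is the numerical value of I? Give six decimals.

-0.179515

Checks pass: Σm=0; 10 even; l₃=4∈[0,6].
(2·3+1)(2·3+1)(2·4+1) = 441
Δ: 2! 4! 4! / 11! → 1/34650
sum: t=0:+1/72 t=1:−1/16 t=2:+1/72 = -5/144
3j²(3 3 4; 0 0 0) = Δ·Π!·Σ² = 2/77  (sign -1)
sum: t=0:+1/72 t=1:−1/576 = 7/576
3j²(3 3 4; 2 -2 0) = Δ·Π!·Σ² = 7/198  (sign +1)
combine: 4πI² = 441·2/77·7/198 = 49/121
take √, sign -1: I = -0.17951487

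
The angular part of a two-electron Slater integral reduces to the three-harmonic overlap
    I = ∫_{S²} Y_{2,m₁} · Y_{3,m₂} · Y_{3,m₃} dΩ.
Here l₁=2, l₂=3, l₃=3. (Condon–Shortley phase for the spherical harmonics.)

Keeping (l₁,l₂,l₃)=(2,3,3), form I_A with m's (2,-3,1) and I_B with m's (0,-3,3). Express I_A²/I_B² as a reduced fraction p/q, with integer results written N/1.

Same 2,3,3: normalisation and zero-m 3j drop out of the ratio.
A: Δ: 2! 2! 4! / 9! → 1/3780; sum: t=0:+1/96 = 1/96; 3j²(2 3 3; 2 -3 1) = Δ·Π!·Σ² = 1/42  (sign +1)
B: Δ: 2! 2! 4! / 9! → 1/3780; sum: t=0:+1/96 = 1/96; 3j²(2 3 3; 0 -3 3) = Δ·Π!·Σ² = 5/84  (sign +1)
I_A²/I_B² = (1/42)/(5/84) = 2/5

2/5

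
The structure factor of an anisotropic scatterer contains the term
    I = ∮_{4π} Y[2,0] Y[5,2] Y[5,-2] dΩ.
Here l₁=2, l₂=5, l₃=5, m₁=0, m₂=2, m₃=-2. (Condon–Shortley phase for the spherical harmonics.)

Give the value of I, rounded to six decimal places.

Checks pass: Σm=0; 12 even; l₃=5∈[3,7].
(2·2+1)(2·5+1)(2·5+1) = 605
Δ: 2! 2! 8! / 13! → 1/38610
sum: t=0:+1/2880 t=1:−1/576 t=2:+1/2880 = -1/960
3j²(2 5 5; 0 0 0) = Δ·Π!·Σ² = 10/429  (sign +1)
sum: t=0:+1/20160 t=1:−1/1440 t=2:+1/2880 = -1/3360
3j²(2 5 5; 0 2 -2) = Δ·Π!·Σ² = 6/715  (sign +1)
combine: 4πI² = 605·10/429·6/715 = 20/169
take √, sign +1: I = 0.09704356

0.097044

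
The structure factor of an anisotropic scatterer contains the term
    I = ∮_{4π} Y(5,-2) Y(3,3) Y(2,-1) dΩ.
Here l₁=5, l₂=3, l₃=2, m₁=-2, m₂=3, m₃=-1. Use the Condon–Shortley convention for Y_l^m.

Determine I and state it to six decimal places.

Rules hold: Σm=0, L=10 even, 2≤2≤8.
N = 11·7·5 = 385
Δ = 6!·4!·0!/11! = 1/2310
Racah Σ t=3..3: t=3:−1/144 = -1/144
⇒ 3j(5 3 2; 0 0 0)² = 10/231, sgn -1
Racah Σ t=6..6: t=6:+1/4320 = 1/4320
⇒ 3j(5 3 2; -2 3 -1)² = 1/330, sgn -1
4πI² = N·(3j₀)²·(3jₘ)² = 5/99
I = +1·√(0.0505051/4π) = 0.06339609

0.063396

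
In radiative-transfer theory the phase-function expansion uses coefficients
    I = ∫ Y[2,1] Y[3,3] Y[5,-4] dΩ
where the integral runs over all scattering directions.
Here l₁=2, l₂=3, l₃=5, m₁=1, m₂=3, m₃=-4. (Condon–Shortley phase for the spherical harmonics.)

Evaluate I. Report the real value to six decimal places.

Rules hold: Σm=0, L=10 even, 1≤5≤5.
N = 5·7·11 = 385
Δ = 0!·4!·6!/11! = 1/2310
Racah Σ t=0..0: t=0:+1/144 = 1/144
⇒ 3j(2 3 5; 0 0 0)² = 10/231, sgn -1
Racah Σ t=0..0: t=0:+1/4320 = 1/4320
⇒ 3j(2 3 5; 1 3 -4)² = 2/55, sgn -1
4πI² = N·(3j₀)²·(3jₘ)² = 20/33
I = +1·√(0.606061/4π) = 0.21961050

0.219610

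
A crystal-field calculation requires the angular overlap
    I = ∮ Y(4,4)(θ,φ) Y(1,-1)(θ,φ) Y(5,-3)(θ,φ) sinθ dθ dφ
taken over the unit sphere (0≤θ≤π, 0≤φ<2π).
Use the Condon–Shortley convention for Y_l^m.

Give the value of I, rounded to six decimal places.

Checks pass: Σm=0; 10 even; l₃=5∈[3,5].
(2·4+1)(2·1+1)(2·5+1) = 297
Δ: 0! 8! 2! / 11! → 1/495
sum: t=0:+1/576 = 1/576
3j²(4 1 5; 0 0 0) = Δ·Π!·Σ² = 5/99  (sign -1)
sum: t=0:+1/80640 = 1/80640
3j²(4 1 5; 4 -1 -3) = Δ·Π!·Σ² = 1/495  (sign +1)
combine: 4πI² = 297·5/99·1/495 = 1/33
take √, sign -1: I = -0.04910640

-0.049106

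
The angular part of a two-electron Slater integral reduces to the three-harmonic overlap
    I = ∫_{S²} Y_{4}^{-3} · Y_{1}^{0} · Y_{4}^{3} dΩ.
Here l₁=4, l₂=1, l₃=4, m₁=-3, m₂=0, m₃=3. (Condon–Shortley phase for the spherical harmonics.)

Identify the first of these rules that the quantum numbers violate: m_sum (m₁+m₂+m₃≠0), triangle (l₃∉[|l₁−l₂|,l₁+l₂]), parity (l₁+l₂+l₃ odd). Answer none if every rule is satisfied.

Σmᵢ = 0  ✓
l₃∈[|l₁−l₂|,l₁+l₂]=[3,5], have l₃=4  ✓
Σlᵢ = 9 ⇒ odd  ✗

parity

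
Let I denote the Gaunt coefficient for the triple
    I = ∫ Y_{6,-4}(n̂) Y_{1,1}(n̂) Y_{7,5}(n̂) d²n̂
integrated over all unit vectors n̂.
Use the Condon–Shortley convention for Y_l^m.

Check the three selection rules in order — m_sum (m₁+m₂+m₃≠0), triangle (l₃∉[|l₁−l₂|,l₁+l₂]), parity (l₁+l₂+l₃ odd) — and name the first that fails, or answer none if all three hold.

azimuthal sum: -4 + 1 + 5 = 2  ✗
5 ≤ 7 ≤ 7 (triangle on l)
L = 6 + 1 + 7 = 14 (even)

m_sum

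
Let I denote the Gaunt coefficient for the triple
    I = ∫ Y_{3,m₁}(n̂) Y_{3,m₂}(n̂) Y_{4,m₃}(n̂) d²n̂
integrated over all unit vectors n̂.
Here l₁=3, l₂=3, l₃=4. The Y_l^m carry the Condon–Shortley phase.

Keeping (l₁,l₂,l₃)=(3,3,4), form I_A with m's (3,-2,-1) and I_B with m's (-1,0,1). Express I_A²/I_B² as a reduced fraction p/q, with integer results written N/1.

l's match ⇒ only the (l;m) 3-j factors differ between A and B.
A: triangle coeff Δ(3,3,4) = 1/34650; Σ_t [0,0]: t=0:+1/288 = 1/288; (3j)²=5/231 [(3 3 4; 3 -2 -1)], sign=-1
B: triangle coeff Δ(3,3,4) = 1/34650; Σ_t [0,2]: t=0:+1/288 t=1:−1/24 t=2:+1/48 = -5/288; (3j)²=5/462 [(3 3 4; -1 0 1)], sign=+1
I_A²/I_B² = (5/231)/(5/462) = 2/1

2/1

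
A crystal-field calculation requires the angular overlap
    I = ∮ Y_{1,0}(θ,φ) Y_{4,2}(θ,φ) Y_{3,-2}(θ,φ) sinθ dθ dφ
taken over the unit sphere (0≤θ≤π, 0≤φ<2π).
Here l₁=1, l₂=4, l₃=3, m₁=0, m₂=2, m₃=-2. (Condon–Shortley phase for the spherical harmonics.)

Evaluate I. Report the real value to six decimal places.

0.213244

Checks pass: Σm=0; 8 even; l₃=3∈[3,5].
(2·1+1)(2·4+1)(2·3+1) = 189
Δ: 2! 0! 6! / 9! → 1/252
sum: t=1:−1/36 = -1/36
3j²(1 4 3; 0 0 0) = Δ·Π!·Σ² = 4/63  (sign +1)
sum: t=1:−1/120 = -1/120
3j²(1 4 3; 0 2 -2) = Δ·Π!·Σ² = 1/21  (sign +1)
combine: 4πI² = 189·4/63·1/21 = 4/7
take √, sign +1: I = 0.21324362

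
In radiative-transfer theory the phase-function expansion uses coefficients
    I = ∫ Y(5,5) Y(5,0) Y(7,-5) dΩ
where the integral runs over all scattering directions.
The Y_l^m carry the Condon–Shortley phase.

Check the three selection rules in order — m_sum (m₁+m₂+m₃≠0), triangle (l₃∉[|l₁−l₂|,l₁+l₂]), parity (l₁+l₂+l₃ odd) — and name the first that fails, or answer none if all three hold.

parity

azimuthal sum: 5 + 0 − 5 = 0  ✓
0 ≤ 7 ≤ 10 (triangle on l)  ✓
L = 5 + 5 + 7 = 17 (odd)  ✗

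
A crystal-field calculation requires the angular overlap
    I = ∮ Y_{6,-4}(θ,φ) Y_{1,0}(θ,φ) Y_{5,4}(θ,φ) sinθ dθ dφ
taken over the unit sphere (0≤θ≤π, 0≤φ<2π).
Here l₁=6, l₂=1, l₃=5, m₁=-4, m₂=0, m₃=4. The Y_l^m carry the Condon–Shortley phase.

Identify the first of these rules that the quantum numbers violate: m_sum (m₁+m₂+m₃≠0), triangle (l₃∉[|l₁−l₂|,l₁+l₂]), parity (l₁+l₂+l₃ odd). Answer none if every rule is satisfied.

none

azimuthal sum: -4 + 0 + 4 = 0  ✓
5 ≤ 5 ≤ 7 (triangle on l)  ✓
L = 6 + 1 + 5 = 12 (even)  ✓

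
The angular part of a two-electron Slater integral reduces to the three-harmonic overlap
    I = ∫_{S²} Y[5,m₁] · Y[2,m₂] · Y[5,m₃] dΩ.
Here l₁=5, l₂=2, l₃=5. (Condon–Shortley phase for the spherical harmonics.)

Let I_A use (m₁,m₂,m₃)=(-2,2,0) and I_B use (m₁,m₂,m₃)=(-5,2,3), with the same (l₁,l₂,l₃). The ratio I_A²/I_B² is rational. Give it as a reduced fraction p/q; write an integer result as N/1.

l's match ⇒ only the (l;m) 3-j factors differ between A and B.
A: triangle coeff Δ(5,2,5) = 1/38610; Σ_t [2,2]: t=2:+1/2880 = 1/2880; (3j)²=14/429 [(5 2 5; -2 2 0)], sign=-1
B: triangle coeff Δ(5,2,5) = 1/38610; Σ_t [2,2]: t=2:+1/161280 = 1/161280; (3j)²=1/143 [(5 2 5; -5 2 3)], sign=+1
I_A²/I_B² = (14/429)/(1/143) = 14/3

14/3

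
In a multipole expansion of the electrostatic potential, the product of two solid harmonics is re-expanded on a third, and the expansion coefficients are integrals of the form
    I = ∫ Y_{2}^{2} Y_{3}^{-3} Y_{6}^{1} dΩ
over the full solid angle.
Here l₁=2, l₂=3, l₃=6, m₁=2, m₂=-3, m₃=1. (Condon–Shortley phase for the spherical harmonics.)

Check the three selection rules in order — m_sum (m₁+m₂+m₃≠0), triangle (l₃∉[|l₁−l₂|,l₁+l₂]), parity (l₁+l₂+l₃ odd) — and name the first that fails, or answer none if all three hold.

azimuthal sum: 2 − 3 + 1 = 0  ✓
1 ≤ 6 ≤ 5 (triangle on l)  ✗
L = 2 + 3 + 6 = 11 (odd)

triangle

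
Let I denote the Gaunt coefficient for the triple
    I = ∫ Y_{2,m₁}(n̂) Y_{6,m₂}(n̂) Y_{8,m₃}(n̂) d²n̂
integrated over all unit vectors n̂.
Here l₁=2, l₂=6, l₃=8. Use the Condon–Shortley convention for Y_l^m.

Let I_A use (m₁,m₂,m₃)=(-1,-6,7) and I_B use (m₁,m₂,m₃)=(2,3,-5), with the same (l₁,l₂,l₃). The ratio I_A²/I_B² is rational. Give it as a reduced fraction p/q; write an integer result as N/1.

7/11

Same 2,6,8: normalisation and zero-m 3j drop out of the ratio.
A: Δ: 0! 4! 12! / 17! → 1/30940; sum: t=0:+1/2874009600 = 1/2874009600; 3j²(2 6 8; -1 -6 7) = Δ·Π!·Σ² = 1/68  (sign -1)
B: Δ: 0! 4! 12! / 17! → 1/30940; sum: t=0:+1/52254720 = 1/52254720; 3j²(2 6 8; 2 3 -5) = Δ·Π!·Σ² = 11/476  (sign -1)
I_A²/I_B² = (1/68)/(11/476) = 7/11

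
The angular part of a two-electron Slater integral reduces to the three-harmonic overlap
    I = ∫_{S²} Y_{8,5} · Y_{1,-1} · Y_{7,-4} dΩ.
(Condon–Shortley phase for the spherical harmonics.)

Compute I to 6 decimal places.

-0.270230

Checks pass: Σm=0; 16 even; l₃=7∈[7,9].
(2·8+1)(2·1+1)(2·7+1) = 765
Δ: 2! 14! 0! / 17! → 1/2040
sum: t=1:−1/25401600 = -1/25401600
3j²(8 1 7; 0 0 0) = Δ·Π!·Σ² = 8/255  (sign +1)
sum: t=0:+1/479001600 = 1/479001600
3j²(8 1 7; 5 -1 -4) = Δ·Π!·Σ² = 13/340  (sign -1)
combine: 4πI² = 765·8/255·13/340 = 78/85
take √, sign -1: I = -0.27022959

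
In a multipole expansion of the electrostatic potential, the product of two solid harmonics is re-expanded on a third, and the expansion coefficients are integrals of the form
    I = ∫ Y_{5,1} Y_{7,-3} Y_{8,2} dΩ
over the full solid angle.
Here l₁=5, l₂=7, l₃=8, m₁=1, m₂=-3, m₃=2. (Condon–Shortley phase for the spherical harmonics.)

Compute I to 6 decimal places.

Checks pass: Σm=0; 20 even; l₃=8∈[2,12].
(2·5+1)(2·7+1)(2·8+1) = 2805
Δ: 4! 6! 10! / 21! → 1/814773960
sum: t=0:+1/87091200 t=1:−1/4976640 t=2:+1/2073600 t=3:−1/4976640 t=4:+1/87091200 = 1/9676800
3j²(5 7 8; 0 0 0) = Δ·Π!·Σ² = 360/46189  (sign +1)
sum: t=0:+1/19906560 t=1:−1/6531840 t=2:+1/15482880 t=3:−1/261273600 t=4:+1/62705664000 = -377/8957952000
3j²(5 7 8; 1 -3 2) = Δ·Π!·Σ² = 10933/1279080  (sign -1)
combine: 4πI² = 2805·360/46189·10933/1279080 = 12615/67507
take √, sign -1: I = -0.12194508

-0.121945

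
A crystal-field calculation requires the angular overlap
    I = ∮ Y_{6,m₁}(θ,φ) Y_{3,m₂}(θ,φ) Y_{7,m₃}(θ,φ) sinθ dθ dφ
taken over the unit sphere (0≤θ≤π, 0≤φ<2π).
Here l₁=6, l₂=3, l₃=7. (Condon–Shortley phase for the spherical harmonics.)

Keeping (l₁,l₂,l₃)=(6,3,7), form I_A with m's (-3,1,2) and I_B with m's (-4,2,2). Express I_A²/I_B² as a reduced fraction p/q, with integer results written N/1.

Shared (l₁,l₂,l₃)=(6,3,7): N and (l;000)² cancel in I_A²/I_B².
A: Δ = 2!·10!·4!/17! = 1/2042040; Racah Σ t=0..2: t=0:+1/17418240 t=1:−1/483840 t=2:+1/241920 = 37/17418240; ⇒ 3j(6 3 7; -3 1 2)² = 1369/136136, sgn -1
B: Δ = 2!·10!·4!/17! = 1/2042040; Racah Σ t=1..2: t=1:−1/8709120 t=2:+1/967680 = 1/1088640; ⇒ 3j(6 3 7; -4 2 2)² = 800/51051, sgn -1
I_A²/I_B² = (1369/136136)/(800/51051) = 4107/6400

4107/6400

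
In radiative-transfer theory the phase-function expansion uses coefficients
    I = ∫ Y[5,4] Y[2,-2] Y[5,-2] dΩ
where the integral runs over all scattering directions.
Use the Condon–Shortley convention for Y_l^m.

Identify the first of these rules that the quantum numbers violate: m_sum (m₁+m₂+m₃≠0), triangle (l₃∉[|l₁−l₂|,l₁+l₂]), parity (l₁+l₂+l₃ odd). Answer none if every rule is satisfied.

azimuthal sum: 4 − 2 − 2 = 0  ✓
3 ≤ 5 ≤ 7 (triangle on l)  ✓
L = 5 + 2 + 5 = 12 (even)  ✓

none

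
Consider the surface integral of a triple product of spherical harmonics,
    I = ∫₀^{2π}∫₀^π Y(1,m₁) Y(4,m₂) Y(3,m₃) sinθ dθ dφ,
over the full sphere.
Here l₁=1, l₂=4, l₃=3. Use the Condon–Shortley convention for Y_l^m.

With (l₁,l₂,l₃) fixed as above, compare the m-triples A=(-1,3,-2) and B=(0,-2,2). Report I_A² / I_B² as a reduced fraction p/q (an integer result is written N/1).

7/4

Shared (l₁,l₂,l₃)=(1,4,3): N and (l;000)² cancel in I_A²/I_B².
A: Δ = 2!·0!·6!/9! = 1/252; Racah Σ t=2..2: t=2:+1/240 = 1/240; ⇒ 3j(1 4 3; -1 3 -2)² = 1/12, sgn -1
B: Δ = 2!·0!·6!/9! = 1/252; Racah Σ t=1..1: t=1:−1/120 = -1/120; ⇒ 3j(1 4 3; 0 -2 2)² = 1/21, sgn +1
I_A²/I_B² = (1/12)/(1/21) = 7/4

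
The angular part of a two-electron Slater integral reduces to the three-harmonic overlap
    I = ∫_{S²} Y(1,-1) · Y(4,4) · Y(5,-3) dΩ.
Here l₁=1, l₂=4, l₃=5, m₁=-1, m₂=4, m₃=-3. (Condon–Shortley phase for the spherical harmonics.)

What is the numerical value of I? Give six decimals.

-0.049106

Checks pass: Σm=0; 10 even; l₃=5∈[3,5].
(2·1+1)(2·4+1)(2·5+1) = 297
Δ: 0! 2! 8! / 11! → 1/495
sum: t=0:+1/576 = 1/576
3j²(1 4 5; 0 0 0) = Δ·Π!·Σ² = 5/99  (sign -1)
sum: t=0:+1/80640 = 1/80640
3j²(1 4 5; -1 4 -3) = Δ·Π!·Σ² = 1/495  (sign +1)
combine: 4πI² = 297·5/99·1/495 = 1/33
take √, sign -1: I = -0.04910640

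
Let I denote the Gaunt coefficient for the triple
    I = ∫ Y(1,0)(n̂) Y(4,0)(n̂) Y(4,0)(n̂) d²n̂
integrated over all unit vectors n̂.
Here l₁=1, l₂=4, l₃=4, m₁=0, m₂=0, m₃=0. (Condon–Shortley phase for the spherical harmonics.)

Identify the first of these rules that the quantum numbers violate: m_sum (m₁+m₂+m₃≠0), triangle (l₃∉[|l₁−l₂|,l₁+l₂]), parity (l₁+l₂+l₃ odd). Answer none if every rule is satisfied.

Σmᵢ = 0  ✓
l₃∈[|l₁−l₂|,l₁+l₂]=[3,5], have l₃=4  ✓
Σlᵢ = 9 ⇒ odd  ✗

parity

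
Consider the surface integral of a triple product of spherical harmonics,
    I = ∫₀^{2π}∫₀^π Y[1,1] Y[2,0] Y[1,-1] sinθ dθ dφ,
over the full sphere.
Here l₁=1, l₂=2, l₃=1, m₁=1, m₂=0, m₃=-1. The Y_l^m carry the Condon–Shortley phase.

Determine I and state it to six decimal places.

m-sum 0 ✓  L=4 even ✓  1≤1≤3 ✓
Π(2lᵢ+1) = 3×5×3 = 45
triangle coeff Δ(1,2,1) = 1/30
Σ_t [1,1]: t=1:−1/1 = -1/1
(3j)²=2/15 [(1 2 1; 0 0 0)], sign=+1
Σ_t [0,0]: t=0:+1/4 = 1/4
(3j)²=1/30 [(1 2 1; 1 0 -1)], sign=+1
⇒ 4πI² = 1/5
I = (+1)√(1/5/(4π)) = 0.12615663

0.126157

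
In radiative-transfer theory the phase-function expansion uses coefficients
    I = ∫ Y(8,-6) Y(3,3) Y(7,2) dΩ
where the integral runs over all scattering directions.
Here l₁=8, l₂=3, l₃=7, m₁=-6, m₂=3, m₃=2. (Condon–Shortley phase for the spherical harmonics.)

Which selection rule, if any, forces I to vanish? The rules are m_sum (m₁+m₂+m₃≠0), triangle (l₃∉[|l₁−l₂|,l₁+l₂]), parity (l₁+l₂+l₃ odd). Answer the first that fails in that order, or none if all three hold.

m₁+m₂+m₃ = -6 + 3 + 2 = -1  ✗
triangle: |8−3|=5 ≤ l₃=7 ≤ 8+3=11
parity: l₁+l₂+l₃ = 18 is even

m_sum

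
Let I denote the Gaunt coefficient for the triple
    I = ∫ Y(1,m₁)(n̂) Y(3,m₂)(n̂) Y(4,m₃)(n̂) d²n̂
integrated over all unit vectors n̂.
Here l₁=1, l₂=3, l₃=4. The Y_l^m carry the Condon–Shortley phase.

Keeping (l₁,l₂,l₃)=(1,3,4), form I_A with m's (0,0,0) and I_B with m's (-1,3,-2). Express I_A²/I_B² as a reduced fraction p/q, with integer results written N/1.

16/1

Shared (l₁,l₂,l₃)=(1,3,4): N and (l;000)² cancel in I_A²/I_B².
A: Δ = 0!·2!·6!/9! = 1/252; Racah Σ t=0..0: t=0:+1/36 = 1/36; ⇒ 3j(1 3 4; 0 0 0)² = 4/63, sgn +1
B: Δ = 0!·2!·6!/9! = 1/252; Racah Σ t=0..0: t=0:+1/1440 = 1/1440; ⇒ 3j(1 3 4; -1 3 -2)² = 1/252, sgn +1
I_A²/I_B² = (4/63)/(1/252) = 16/1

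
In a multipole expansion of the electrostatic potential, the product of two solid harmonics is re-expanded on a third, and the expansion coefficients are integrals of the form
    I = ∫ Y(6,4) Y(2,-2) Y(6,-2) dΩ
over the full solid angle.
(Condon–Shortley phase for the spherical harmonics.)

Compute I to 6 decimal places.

-0.153870

m-sum 0 ✓  L=14 even ✓  4≤6≤8 ✓
Π(2lᵢ+1) = 13×5×13 = 845
triangle coeff Δ(6,2,6) = 1/90090
Σ_t [0,2]: t=0:+1/69120 t=1:−1/14400 t=2:+1/69120 = -7/172800
(3j)²=14/715 [(6 2 6; 0 0 0)], sign=-1
Σ_t [0,0]: t=0:+1/322560 = 1/322560
(3j)²=18/1001 [(6 2 6; 4 -2 -2)], sign=+1
⇒ 4πI² = 36/121
I = (-1)√(36/121/(4π)) = -0.15386989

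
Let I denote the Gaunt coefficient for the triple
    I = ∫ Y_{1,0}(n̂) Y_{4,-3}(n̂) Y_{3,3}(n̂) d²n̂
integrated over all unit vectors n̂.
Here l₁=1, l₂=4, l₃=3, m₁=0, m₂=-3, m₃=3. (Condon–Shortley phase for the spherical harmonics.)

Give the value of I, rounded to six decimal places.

Rules hold: Σm=0, L=8 even, 3≤3≤5.
N = 3·9·7 = 189
Δ = 2!·0!·6!/9! = 1/252
Racah Σ t=1..1: t=1:−1/36 = -1/36
⇒ 3j(1 4 3; 0 0 0)² = 4/63, sgn +1
Racah Σ t=1..1: t=1:−1/720 = -1/720
⇒ 3j(1 4 3; 0 -3 3)² = 1/36, sgn -1
4πI² = N·(3j₀)²·(3jₘ)² = 1/3
I = -1·√(0.333333/4π) = -0.16286750

-0.162868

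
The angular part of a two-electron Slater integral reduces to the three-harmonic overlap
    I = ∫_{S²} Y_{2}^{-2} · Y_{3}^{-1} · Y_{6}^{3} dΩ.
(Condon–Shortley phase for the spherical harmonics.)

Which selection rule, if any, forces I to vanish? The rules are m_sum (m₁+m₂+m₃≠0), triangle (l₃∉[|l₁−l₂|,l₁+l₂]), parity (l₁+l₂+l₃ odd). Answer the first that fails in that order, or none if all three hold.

m₁+m₂+m₃ = -2 − 1 + 3 = 0  ✓
triangle: |2−3|=1 ≤ l₃=6 ≤ 2+3=5  ✗
parity: l₁+l₂+l₃ = 11 is odd

triangle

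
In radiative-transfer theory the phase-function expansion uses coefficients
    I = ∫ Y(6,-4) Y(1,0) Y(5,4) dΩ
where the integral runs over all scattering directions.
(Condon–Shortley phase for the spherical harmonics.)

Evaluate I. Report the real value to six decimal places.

Checks pass: Σm=0; 12 even; l₃=5∈[5,7].
(2·6+1)(2·1+1)(2·5+1) = 429
Δ: 2! 10! 0! / 13! → 1/858
sum: t=1:−1/14400 = -1/14400
3j²(6 1 5; 0 0 0) = Δ·Π!·Σ² = 6/143  (sign +1)
sum: t=1:−1/362880 = -1/362880
3j²(6 1 5; -4 0 4) = Δ·Π!·Σ² = 10/429  (sign +1)
combine: 4πI² = 429·6/143·10/429 = 60/143
take √, sign +1: I = 0.18272698

0.182727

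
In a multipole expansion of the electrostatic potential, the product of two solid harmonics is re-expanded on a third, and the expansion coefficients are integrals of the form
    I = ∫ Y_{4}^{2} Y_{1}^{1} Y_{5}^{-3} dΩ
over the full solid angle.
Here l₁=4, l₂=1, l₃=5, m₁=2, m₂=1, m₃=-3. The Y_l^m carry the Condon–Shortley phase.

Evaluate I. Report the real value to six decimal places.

Checks pass: Σm=0; 10 even; l₃=5∈[3,5].
(2·4+1)(2·1+1)(2·5+1) = 297
Δ: 0! 8! 2! / 11! → 1/495
sum: t=0:+1/576 = 1/576
3j²(4 1 5; 0 0 0) = Δ·Π!·Σ² = 5/99  (sign -1)
sum: t=0:+1/2880 = 1/2880
3j²(4 1 5; 2 1 -3) = Δ·Π!·Σ² = 28/495  (sign +1)
combine: 4πI² = 297·5/99·28/495 = 28/33
take √, sign -1: I = -0.25984664

-0.259847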